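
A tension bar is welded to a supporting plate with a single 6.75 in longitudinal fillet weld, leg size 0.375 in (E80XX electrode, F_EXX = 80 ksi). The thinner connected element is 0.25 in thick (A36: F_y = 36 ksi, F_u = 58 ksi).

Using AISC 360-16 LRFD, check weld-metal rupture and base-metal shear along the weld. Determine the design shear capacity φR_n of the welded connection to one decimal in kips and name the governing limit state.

Weld metal: throat = 0.707×0.375 = 0.26513 in, L = 6.75 in. φR_n = 0.75 × 0.6 × 80 × 0.26513 × 6.75 = 64.4 kips.
Base metal shear (0.25 in plate): yield φR_n = 1.0×0.6×36×0.25×6.75 = 36.5 kips; rupture φR_n = 0.75×0.6×58×0.25×6.75 = 44.0 kips; take 36.5 kips (yield).
Governing: min(64.4, 36.5) = 36.5 kips → base-metal shear.

36.5 kips (base-metal shear governs)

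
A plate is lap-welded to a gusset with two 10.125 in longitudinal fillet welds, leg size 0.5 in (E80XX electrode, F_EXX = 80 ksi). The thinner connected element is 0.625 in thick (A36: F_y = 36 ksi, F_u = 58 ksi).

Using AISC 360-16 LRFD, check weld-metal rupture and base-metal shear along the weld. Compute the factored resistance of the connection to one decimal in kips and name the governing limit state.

257.7 kips (weld metal governs)

Weld metal: throat = 0.707×0.5 = 0.3535 in, L = 2×10.125 = 20.25 in. φR_n = 0.75 × 0.6 × 80 × 0.3535 × 20.25 = 257.7 kips.
Base metal shear (0.625 in plate): yield φR_n = 1.0×0.6×36×0.625×20.25 = 273.4 kips; rupture φR_n = 0.75×0.6×58×0.625×20.25 = 330.3 kips; take 273.4 kips (yield).
Governing: min(257.7, 273.4) = 257.7 kips → weld metal.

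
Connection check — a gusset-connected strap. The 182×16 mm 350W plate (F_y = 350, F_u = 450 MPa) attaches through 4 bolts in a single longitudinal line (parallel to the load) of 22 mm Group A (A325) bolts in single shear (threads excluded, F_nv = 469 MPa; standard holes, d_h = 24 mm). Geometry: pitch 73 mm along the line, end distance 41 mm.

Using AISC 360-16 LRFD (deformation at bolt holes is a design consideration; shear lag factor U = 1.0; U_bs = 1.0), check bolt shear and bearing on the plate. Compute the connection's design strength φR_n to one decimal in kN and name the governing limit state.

534.8 kN (bolt shear governs)

Bolt shear: A_b = π(22)²/4 = 380.13 mm². φR_n = 0.75 × 469 × 380.13 × 4 × 1 = 534.8 kN.
Bearing (16 mm plate, F_u = 450 MPa): end bolts L_c = 41 − 24/2 = 29, R_n = min(1.2×29×16×450, 2.4×22×16×450) = 250.56 kN/bolt; interior L_c = 73 − 24 = 49, R_n = 380.16 kN/bolt. φR_n = 0.75 × (1×250.56 + 3×380.16) = 1043.3 kN.
Governing: min(534.8, 1043.3) = 534.8 kN → bolt shear.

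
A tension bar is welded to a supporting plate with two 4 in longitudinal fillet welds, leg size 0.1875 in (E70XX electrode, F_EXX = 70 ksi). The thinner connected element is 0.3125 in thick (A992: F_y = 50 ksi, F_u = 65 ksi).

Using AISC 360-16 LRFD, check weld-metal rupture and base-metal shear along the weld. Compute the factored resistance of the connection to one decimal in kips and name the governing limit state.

33.4 kips (weld metal governs)

Weld metal: throat = 0.707×0.1875 = 0.13256 in, L = 2×4 = 8 in. φR_n = 0.75 × 0.6 × 70 × 0.13256 × 8 = 33.4 kips.
Base metal shear (0.3125 in plate): yield φR_n = 1.0×0.6×50×0.3125×8 = 75.0 kips; rupture φR_n = 0.75×0.6×65×0.3125×8 = 73.1 kips; take 73.1 kips (rupture).
Governing: min(33.4, 73.1) = 33.4 kips → weld metal.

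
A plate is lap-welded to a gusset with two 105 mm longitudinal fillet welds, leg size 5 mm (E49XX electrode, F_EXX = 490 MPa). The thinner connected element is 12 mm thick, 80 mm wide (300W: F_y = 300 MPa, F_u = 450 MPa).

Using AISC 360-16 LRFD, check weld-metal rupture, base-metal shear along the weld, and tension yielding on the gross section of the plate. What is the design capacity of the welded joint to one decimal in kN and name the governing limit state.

163.7 kN (weld metal governs)

Weld metal: throat = 0.707×5 = 3.535 mm, L = 2×105 = 210 mm. φR_n = 0.75 × 0.6 × 490 × 3.535 × 210 = 163.7 kN.
Base metal shear (12 mm plate): yield φR_n = 1.0×0.6×300×12×210 = 453.6 kN; rupture φR_n = 0.75×0.6×450×12×210 = 510.3 kN; take 453.6 kN (yield).
Tension yield (gross): A_g = 80×12 = 960 mm². φR_n = 0.90 × 300 × 960 = 259.2 kN.
Governing: min(163.7, 453.6, 259.2) = 163.7 kN → weld metal.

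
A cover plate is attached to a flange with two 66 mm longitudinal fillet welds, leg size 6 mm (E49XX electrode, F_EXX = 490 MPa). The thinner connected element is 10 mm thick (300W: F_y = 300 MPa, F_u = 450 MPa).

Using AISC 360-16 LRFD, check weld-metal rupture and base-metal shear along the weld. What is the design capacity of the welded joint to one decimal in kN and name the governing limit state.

123.5 kN (weld metal governs)

Weld metal: throat = 0.707×6 = 4.242 mm, L = 2×66 = 132 mm. φR_n = 0.75 × 0.6 × 490 × 4.242 × 132 = 123.5 kN.
Base metal shear (10 mm plate): yield φR_n = 1.0×0.6×300×10×132 = 237.6 kN; rupture φR_n = 0.75×0.6×450×10×132 = 267.3 kN; take 237.6 kN (yield).
Governing: min(123.5, 237.6) = 123.5 kN → weld metal.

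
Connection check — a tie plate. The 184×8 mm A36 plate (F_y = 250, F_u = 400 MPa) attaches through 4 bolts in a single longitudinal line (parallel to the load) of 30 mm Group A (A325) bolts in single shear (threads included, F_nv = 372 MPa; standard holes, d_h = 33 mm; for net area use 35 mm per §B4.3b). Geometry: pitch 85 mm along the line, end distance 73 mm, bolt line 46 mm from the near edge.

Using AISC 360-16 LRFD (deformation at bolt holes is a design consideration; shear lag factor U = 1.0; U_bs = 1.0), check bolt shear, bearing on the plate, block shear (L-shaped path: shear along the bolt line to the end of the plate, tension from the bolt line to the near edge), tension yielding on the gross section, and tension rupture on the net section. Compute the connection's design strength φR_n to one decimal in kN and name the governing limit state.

331.2 kN (gross-section yield governs)

Bolt shear: A_b = π(30)²/4 = 706.86 mm². φR_n = 0.75 × 372 × 706.86 × 4 × 1 = 788.9 kN.
Bearing (8 mm plate, F_u = 400 MPa): end bolts L_c = 73 − 33/2 = 56.5, R_n = min(1.2×56.5×8×400, 2.4×30×8×400) = 216.96 kN/bolt; interior L_c = 85 − 33 = 52, R_n = 199.68 kN/bolt. φR_n = 0.75 × (1×216.96 + 3×199.68) = 612.0 kN.
Block shear: shear path 1×[73+3×85] = 1×328 mm, A_gv = 2624, A_nv = 1×(328 − 3.5×35)×8 = 1644 mm²; tension to near edge: (46 − 0.5×35)×8 = 228 mm². R_n = min(0.6×400×1644, 0.6×250×2624) + 1.0×400×228 = min(394.56, 393.6) + 91.2 = 484.8 kN. φR_n = 0.75 × 484.8 = 363.6 kN.
Tension yield (gross): A_g = 184×8 = 1472 mm². φR_n = 0.90 × 250 × 1472 = 331.2 kN.
Tension rupture (net): A_n = (184 − 1×35)×8 = 1192 mm² (U = 1.0, A_e = A_n). φR_n = 0.75 × 400 × 1192 = 357.6 kN.
Governing: min(788.9, 612.0, 363.6, 331.2, 357.6) = 331.2 kN → gross-section yield.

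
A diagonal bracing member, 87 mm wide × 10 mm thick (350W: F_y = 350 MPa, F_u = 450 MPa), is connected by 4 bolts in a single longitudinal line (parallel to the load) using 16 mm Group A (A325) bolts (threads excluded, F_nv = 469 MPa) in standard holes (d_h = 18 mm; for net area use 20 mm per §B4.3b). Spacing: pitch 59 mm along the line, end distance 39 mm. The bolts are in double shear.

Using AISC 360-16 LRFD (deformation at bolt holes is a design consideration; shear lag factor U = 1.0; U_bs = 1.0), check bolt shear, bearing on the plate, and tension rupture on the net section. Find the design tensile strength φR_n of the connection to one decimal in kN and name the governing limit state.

226.1 kN (net-section rupture governs)

Bolt shear: A_b = π(16)²/4 = 201.06 mm². φR_n = 0.75 × 469 × 201.06 × 4 × 2 = 565.8 kN.
Bearing (10 mm plate, F_u = 450 MPa): end bolts L_c = 39 − 18/2 = 30, R_n = min(1.2×30×10×450, 2.4×16×10×450) = 162 kN/bolt; interior L_c = 59 − 18 = 41, R_n = 172.8 kN/bolt. φR_n = 0.75 × (1×162 + 3×172.8) = 510.3 kN.
Tension rupture (net): A_n = (87 − 1×20)×10 = 670 mm² (U = 1.0, A_e = A_n). φR_n = 0.75 × 450 × 670 = 226.1 kN.
Governing: min(565.8, 510.3, 226.1) = 226.1 kN → net-section rupture.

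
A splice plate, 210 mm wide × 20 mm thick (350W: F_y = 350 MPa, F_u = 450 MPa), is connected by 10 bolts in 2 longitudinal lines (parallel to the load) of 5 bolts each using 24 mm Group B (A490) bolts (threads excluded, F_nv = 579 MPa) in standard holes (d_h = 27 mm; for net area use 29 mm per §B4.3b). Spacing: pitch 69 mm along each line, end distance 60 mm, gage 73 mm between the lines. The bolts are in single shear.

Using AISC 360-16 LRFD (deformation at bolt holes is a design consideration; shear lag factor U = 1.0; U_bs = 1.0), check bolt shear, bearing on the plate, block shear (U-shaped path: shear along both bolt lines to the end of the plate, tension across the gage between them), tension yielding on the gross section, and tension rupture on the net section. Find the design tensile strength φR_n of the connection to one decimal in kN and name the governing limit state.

Bolt shear: A_b = π(24)²/4 = 452.39 mm². φR_n = 0.75 × 579 × 452.39 × 10 × 1 = 1964.5 kN.
Bearing (20 mm plate, F_u = 450 MPa): end bolts L_c = 60 − 27/2 = 46.5, R_n = min(1.2×46.5×20×450, 2.4×24×20×450) = 502.2 kN/bolt; interior L_c = 69 − 27 = 42, R_n = 453.6 kN/bolt. φR_n = 0.75 × (2×502.2 + 8×453.6) = 3474.9 kN.
Block shear: shear path 2×[60+4×69] = 2×336 mm, A_gv = 13440, A_nv = 2×(336 − 4.5×29)×20 = 8220 mm²; tension across gage: (73 − 1×29)×20 = 880 mm². R_n = min(0.6×450×8220, 0.6×350×13440) + 1.0×450×880 = min(2219.4, 2822.4) + 396 = 2615.4 kN. φR_n = 0.75 × 2615.4 = 1961.6 kN.
Tension yield (gross): A_g = 210×20 = 4200 mm². φR_n = 0.90 × 350 × 4200 = 1323.0 kN.
Tension rupture (net): A_n = (210 − 2×29)×20 = 3040 mm² (U = 1.0, A_e = A_n). φR_n = 0.75 × 450 × 3040 = 1026.0 kN.
Governing: min(1964.5, 3474.9, 1961.6, 1323.0, 1026.0) = 1026.0 kN → net-section rupture.

1026.0 kN (net-section rupture governs)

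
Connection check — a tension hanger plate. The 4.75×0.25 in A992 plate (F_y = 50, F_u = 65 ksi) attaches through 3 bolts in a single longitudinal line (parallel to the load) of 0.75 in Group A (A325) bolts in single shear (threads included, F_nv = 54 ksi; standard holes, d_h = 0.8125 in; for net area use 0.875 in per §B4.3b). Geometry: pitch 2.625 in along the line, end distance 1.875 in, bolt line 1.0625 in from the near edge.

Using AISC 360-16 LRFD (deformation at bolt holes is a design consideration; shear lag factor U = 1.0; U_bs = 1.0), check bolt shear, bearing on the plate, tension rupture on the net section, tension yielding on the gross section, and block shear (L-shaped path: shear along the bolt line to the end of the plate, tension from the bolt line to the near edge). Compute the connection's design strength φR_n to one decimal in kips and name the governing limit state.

Bolt shear: A_b = π(0.75)²/4 = 0.44179 in². φR_n = 0.75 × 54 × 0.44179 × 3 × 1 = 53.7 kips.
Bearing (0.25 in plate, F_u = 65 ksi): end bolts L_c = 1.875 − 0.8125/2 = 1.46875, R_n = min(1.2×1.46875×0.25×65, 2.4×0.75×0.25×65) = 28.641 kips/bolt; interior L_c = 2.625 − 0.8125 = 1.8125, R_n = 29.25 kips/bolt. φR_n = 0.75 × (1×28.641 + 2×29.25) = 65.4 kips.
Tension rupture (net): A_n = (4.75 − 1×0.875)×0.25 = 0.96875 in² (U = 1.0, A_e = A_n). φR_n = 0.75 × 65 × 0.96875 = 47.2 kips.
Tension yield (gross): A_g = 4.75×0.25 = 1.1875 in². φR_n = 0.90 × 50 × 1.1875 = 53.4 kips.
Block shear: shear path 1×[1.875+2×2.625] = 1×7.125 in, A_gv = 1.7813, A_nv = 1×(7.125 − 2.5×0.875)×0.25 = 1.2344 in²; tension to near edge: (1.0625 − 0.5×0.875)×0.25 = 0.15625 in². R_n = min(0.6×65×1.2344, 0.6×50×1.7813) + 1.0×65×0.15625 = min(48.142, 53.439) + 10.156 = 58.298 kips. φR_n = 0.75 × 58.298 = 43.7 kips.
Governing: min(53.7, 65.4, 47.2, 53.4, 43.7) = 43.7 kips → block shear.

43.7 kips (block shear governs)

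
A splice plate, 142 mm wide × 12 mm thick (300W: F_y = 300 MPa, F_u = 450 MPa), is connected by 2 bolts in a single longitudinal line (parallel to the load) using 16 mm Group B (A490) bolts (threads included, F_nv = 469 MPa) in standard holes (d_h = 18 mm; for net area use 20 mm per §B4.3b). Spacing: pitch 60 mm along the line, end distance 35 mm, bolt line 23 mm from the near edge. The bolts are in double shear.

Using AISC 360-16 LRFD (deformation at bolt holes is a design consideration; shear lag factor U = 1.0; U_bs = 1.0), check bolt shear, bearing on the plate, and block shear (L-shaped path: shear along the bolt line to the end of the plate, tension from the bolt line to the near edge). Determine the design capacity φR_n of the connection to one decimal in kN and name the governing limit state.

206.6 kN (block shear governs)

Bolt shear: A_b = π(16)²/4 = 201.06 mm². φR_n = 0.75 × 469 × 201.06 × 2 × 2 = 282.9 kN.
Bearing (12 mm plate, F_u = 450 MPa): end bolts L_c = 35 − 18/2 = 26, R_n = min(1.2×26×12×450, 2.4×16×12×450) = 168.48 kN/bolt; interior L_c = 60 − 18 = 42, R_n = 207.36 kN/bolt. φR_n = 0.75 × (1×168.48 + 1×207.36) = 281.9 kN.
Block shear: shear path 1×[35+1×60] = 1×95 mm, A_gv = 1140, A_nv = 1×(95 − 1.5×20)×12 = 780 mm²; tension to near edge: (23 − 0.5×20)×12 = 156 mm². R_n = min(0.6×450×780, 0.6×300×1140) + 1.0×450×156 = min(210.6, 205.2) + 70.2 = 275.4 kN. φR_n = 0.75 × 275.4 = 206.6 kN.
Governing: min(282.9, 281.9, 206.6) = 206.6 kN → block shear.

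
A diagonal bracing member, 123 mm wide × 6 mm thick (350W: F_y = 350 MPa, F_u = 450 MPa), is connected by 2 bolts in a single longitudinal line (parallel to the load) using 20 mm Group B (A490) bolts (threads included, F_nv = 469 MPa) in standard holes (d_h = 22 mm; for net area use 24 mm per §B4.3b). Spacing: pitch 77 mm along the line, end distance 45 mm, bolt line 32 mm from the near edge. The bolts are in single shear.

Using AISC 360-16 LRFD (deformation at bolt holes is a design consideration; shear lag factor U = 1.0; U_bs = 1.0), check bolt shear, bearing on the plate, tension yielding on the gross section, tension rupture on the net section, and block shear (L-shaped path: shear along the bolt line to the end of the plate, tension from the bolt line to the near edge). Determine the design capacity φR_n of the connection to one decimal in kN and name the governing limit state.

Bolt shear: A_b = π(20)²/4 = 314.16 mm². φR_n = 0.75 × 469 × 314.16 × 2 × 1 = 221.0 kN.
Bearing (6 mm plate, F_u = 450 MPa): end bolts L_c = 45 − 22/2 = 34, R_n = min(1.2×34×6×450, 2.4×20×6×450) = 110.16 kN/bolt; interior L_c = 77 − 22 = 55, R_n = 129.6 kN/bolt. φR_n = 0.75 × (1×110.16 + 1×129.6) = 179.8 kN.
Tension yield (gross): A_g = 123×6 = 738 mm². φR_n = 0.90 × 350 × 738 = 232.5 kN.
Tension rupture (net): A_n = (123 − 1×24)×6 = 594 mm² (U = 1.0, A_e = A_n). φR_n = 0.75 × 450 × 594 = 200.5 kN.
Block shear: shear path 1×[45+1×77] = 1×122 mm, A_gv = 732, A_nv = 1×(122 − 1.5×24)×6 = 516 mm²; tension to near edge: (32 − 0.5×24)×6 = 120 mm². R_n = min(0.6×450×516, 0.6×350×732) + 1.0×450×120 = min(139.32, 153.72) + 54 = 193.32 kN. φR_n = 0.75 × 193.32 = 145.0 kN.
Governing: min(221.0, 179.8, 232.5, 200.5, 145.0) = 145.0 kN → block shear.

145.0 kN (block shear governs)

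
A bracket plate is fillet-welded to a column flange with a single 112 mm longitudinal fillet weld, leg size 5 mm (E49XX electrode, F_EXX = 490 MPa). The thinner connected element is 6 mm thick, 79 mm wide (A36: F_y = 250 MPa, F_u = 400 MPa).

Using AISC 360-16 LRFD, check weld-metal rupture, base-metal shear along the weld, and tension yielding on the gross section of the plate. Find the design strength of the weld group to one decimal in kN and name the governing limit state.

87.3 kN (weld metal governs)

Weld metal: throat = 0.707×5 = 3.535 mm, L = 112 mm. φR_n = 0.75 × 0.6 × 490 × 3.535 × 112 = 87.3 kN.
Base metal shear (6 mm plate): yield φR_n = 1.0×0.6×250×6×112 = 100.8 kN; rupture φR_n = 0.75×0.6×400×6×112 = 121.0 kN; take 100.8 kN (yield).
Tension yield (gross): A_g = 79×6 = 474 mm². φR_n = 0.90 × 250 × 474 = 106.7 kN.
Governing: min(87.3, 100.8, 106.7) = 87.3 kN → weld metal.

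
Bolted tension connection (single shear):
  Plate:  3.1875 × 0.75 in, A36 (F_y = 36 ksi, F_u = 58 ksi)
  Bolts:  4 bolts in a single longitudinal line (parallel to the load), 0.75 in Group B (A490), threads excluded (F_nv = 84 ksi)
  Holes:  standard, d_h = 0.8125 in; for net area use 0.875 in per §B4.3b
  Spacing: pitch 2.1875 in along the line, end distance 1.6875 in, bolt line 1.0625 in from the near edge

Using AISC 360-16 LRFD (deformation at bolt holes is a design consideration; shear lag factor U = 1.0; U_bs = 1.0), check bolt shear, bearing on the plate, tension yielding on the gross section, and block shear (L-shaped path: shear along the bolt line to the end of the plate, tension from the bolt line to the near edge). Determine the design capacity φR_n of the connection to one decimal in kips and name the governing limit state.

77.5 kips (gross-section yield governs)

Bolt shear: A_b = π(0.75)²/4 = 0.44179 in². φR_n = 0.75 × 84 × 0.44179 × 4 × 1 = 111.3 kips.
Bearing (0.75 in plate, F_u = 58 ksi): end bolts L_c = 1.6875 − 0.8125/2 = 1.28125, R_n = min(1.2×1.28125×0.75×58, 2.4×0.75×0.75×58) = 66.881 kips/bolt; interior L_c = 2.1875 − 0.8125 = 1.375, R_n = 71.775 kips/bolt. φR_n = 0.75 × (1×66.881 + 3×71.775) = 211.7 kips.
Tension yield (gross): A_g = 3.1875×0.75 = 2.3906 in². φR_n = 0.90 × 36 × 2.3906 = 77.5 kips.
Block shear: shear path 1×[1.6875+3×2.1875] = 1×8.25 in, A_gv = 6.1875, A_nv = 1×(8.25 − 3.5×0.875)×0.75 = 3.8906 in²; tension to near edge: (1.0625 − 0.5×0.875)×0.75 = 0.46875 in². R_n = min(0.6×58×3.8906, 0.6×36×6.1875) + 1.0×58×0.46875 = min(135.39, 133.65) + 27.188 = 160.84 kips. φR_n = 0.75 × 160.84 = 120.6 kips.
Governing: min(111.3, 211.7, 77.5, 120.6) = 77.5 kips → gross-section yield.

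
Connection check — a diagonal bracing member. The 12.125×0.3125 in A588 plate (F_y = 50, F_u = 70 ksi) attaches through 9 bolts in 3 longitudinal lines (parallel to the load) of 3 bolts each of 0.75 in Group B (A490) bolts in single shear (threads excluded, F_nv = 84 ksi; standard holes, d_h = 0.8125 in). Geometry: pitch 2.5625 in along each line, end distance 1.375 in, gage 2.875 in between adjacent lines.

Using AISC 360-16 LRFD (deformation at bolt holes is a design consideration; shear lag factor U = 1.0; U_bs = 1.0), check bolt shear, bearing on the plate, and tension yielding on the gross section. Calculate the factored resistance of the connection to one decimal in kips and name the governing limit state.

170.5 kips (gross-section yield governs)

Bolt shear: A_b = π(0.75)²/4 = 0.44179 in². φR_n = 0.75 × 84 × 0.44179 × 9 × 1 = 250.5 kips.
Bearing (0.3125 in plate, F_u = 70 ksi): end bolts L_c = 1.375 − 0.8125/2 = 0.96875, R_n = min(1.2×0.96875×0.3125×70, 2.4×0.75×0.3125×70) = 25.43 kips/bolt; interior L_c = 2.5625 − 0.8125 = 1.75, R_n = 39.375 kips/bolt. φR_n = 0.75 × (3×25.43 + 6×39.375) = 234.4 kips.
Tension yield (gross): A_g = 12.125×0.3125 = 3.7891 in². φR_n = 0.90 × 50 × 3.7891 = 170.5 kips.
Governing: min(250.5, 234.4, 170.5) = 170.5 kips → gross-section yield.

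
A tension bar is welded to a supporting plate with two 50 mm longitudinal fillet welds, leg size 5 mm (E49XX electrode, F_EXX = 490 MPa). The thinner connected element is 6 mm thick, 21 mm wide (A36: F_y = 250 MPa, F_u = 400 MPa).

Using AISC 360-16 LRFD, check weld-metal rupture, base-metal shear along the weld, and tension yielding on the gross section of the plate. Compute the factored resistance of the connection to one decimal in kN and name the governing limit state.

Weld metal: throat = 0.707×5 = 3.535 mm, L = 2×50 = 100 mm. φR_n = 0.75 × 0.6 × 490 × 3.535 × 100 = 77.9 kN.
Base metal shear (6 mm plate): yield φR_n = 1.0×0.6×250×6×100 = 90.0 kN; rupture φR_n = 0.75×0.6×400×6×100 = 108.0 kN; take 90.0 kN (yield).
Tension yield (gross): A_g = 21×6 = 126 mm². φR_n = 0.90 × 250 × 126 = 28.4 kN.
Governing: min(77.9, 90.0, 28.4) = 28.4 kN → gross-section yield.

28.4 kN (gross-section yield governs)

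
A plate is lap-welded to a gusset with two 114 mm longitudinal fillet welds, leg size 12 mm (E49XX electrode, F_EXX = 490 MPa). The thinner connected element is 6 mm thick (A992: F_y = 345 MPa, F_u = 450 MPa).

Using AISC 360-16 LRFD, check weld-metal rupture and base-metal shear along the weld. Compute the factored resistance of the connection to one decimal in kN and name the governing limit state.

Weld metal: throat = 0.707×12 = 8.484 mm, L = 2×114 = 228 mm. φR_n = 0.75 × 0.6 × 490 × 8.484 × 228 = 426.5 kN.
Base metal shear (6 mm plate): yield φR_n = 1.0×0.6×345×6×228 = 283.2 kN; rupture φR_n = 0.75×0.6×450×6×228 = 277.0 kN; take 277.0 kN (rupture).
Governing: min(426.5, 277.0) = 277.0 kN → base-metal shear.

277.0 kN (base-metal shear governs)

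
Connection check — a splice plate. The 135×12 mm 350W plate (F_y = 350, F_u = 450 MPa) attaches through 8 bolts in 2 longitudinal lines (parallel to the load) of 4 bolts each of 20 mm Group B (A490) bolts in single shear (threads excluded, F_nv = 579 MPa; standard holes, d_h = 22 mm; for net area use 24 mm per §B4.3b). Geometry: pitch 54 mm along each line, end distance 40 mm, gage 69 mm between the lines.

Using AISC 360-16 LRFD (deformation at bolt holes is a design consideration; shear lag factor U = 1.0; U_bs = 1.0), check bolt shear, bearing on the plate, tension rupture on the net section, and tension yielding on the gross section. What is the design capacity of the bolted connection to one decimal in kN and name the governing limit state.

352.4 kN (net-section rupture governs)

Bolt shear: A_b = π(20)²/4 = 314.16 mm². φR_n = 0.75 × 579 × 314.16 × 8 × 1 = 1091.4 kN.
Bearing (12 mm plate, F_u = 450 MPa): end bolts L_c = 40 − 22/2 = 29, R_n = min(1.2×29×12×450, 2.4×20×12×450) = 187.92 kN/bolt; interior L_c = 54 − 22 = 32, R_n = 207.36 kN/bolt. φR_n = 0.75 × (2×187.92 + 6×207.36) = 1215.0 kN.
Tension rupture (net): A_n = (135 − 2×24)×12 = 1044 mm² (U = 1.0, A_e = A_n). φR_n = 0.75 × 450 × 1044 = 352.4 kN.
Tension yield (gross): A_g = 135×12 = 1620 mm². φR_n = 0.90 × 350 × 1620 = 510.3 kN.
Governing: min(1091.4, 1215.0, 352.4, 510.3) = 352.4 kN → net-section rupture.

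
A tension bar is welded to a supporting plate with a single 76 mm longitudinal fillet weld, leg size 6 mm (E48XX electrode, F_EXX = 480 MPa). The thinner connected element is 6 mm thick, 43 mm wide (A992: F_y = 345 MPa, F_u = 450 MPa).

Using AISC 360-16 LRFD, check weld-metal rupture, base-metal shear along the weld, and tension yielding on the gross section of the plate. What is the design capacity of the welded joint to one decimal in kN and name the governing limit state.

69.6 kN (weld metal governs)

Weld metal: throat = 0.707×6 = 4.242 mm, L = 76 mm. φR_n = 0.75 × 0.6 × 480 × 4.242 × 76 = 69.6 kN.
Base metal shear (6 mm plate): yield φR_n = 1.0×0.6×345×6×76 = 94.4 kN; rupture φR_n = 0.75×0.6×450×6×76 = 92.3 kN; take 92.3 kN (rupture).
Tension yield (gross): A_g = 43×6 = 258 mm². φR_n = 0.90 × 345 × 258 = 80.1 kN.
Governing: min(69.6, 92.3, 80.1) = 69.6 kN → weld metal.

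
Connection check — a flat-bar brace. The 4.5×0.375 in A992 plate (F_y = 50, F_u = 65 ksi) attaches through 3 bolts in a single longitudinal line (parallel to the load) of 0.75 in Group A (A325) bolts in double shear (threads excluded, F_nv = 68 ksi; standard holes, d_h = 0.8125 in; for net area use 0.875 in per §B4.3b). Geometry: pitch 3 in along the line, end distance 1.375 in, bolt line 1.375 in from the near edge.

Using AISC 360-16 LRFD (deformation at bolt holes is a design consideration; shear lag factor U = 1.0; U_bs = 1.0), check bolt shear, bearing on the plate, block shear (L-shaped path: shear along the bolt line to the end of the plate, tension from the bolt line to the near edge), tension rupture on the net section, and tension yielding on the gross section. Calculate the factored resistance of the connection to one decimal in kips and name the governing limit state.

Bolt shear: A_b = π(0.75)²/4 = 0.44179 in². φR_n = 0.75 × 68 × 0.44179 × 3 × 2 = 135.2 kips.
Bearing (0.375 in plate, F_u = 65 ksi): end bolts L_c = 1.375 − 0.8125/2 = 0.96875, R_n = min(1.2×0.96875×0.375×65, 2.4×0.75×0.375×65) = 28.336 kips/bolt; interior L_c = 3 − 0.8125 = 2.1875, R_n = 43.875 kips/bolt. φR_n = 0.75 × (1×28.336 + 2×43.875) = 87.1 kips.
Block shear: shear path 1×[1.375+2×3] = 1×7.375 in, A_gv = 2.7656, A_nv = 1×(7.375 − 2.5×0.875)×0.375 = 1.9453 in²; tension to near edge: (1.375 − 0.5×0.875)×0.375 = 0.35156 in². R_n = min(0.6×65×1.9453, 0.6×50×2.7656) + 1.0×65×0.35156 = min(75.867, 82.968) + 22.851 = 98.718 kips. φR_n = 0.75 × 98.718 = 74.0 kips.
Tension rupture (net): A_n = (4.5 − 1×0.875)×0.375 = 1.3594 in² (U = 1.0, A_e = A_n). φR_n = 0.75 × 65 × 1.3594 = 66.3 kips.
Tension yield (gross): A_g = 4.5×0.375 = 1.6875 in². φR_n = 0.90 × 50 × 1.6875 = 75.9 kips.
Governing: min(135.2, 87.1, 74.0, 66.3, 75.9) = 66.3 kips → net-section rupture.

66.3 kips (net-section rupture governs)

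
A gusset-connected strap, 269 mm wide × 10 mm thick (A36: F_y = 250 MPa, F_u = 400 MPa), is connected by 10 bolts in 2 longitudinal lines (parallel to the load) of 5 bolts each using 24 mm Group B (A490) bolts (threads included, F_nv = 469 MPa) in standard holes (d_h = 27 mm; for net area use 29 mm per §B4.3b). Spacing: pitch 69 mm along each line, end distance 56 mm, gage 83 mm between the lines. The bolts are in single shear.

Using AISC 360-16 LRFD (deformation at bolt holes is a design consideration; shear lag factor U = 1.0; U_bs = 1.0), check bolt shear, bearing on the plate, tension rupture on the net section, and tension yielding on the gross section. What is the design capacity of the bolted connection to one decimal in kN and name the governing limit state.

605.3 kN (gross-section yield governs)

Bolt shear: A_b = π(24)²/4 = 452.39 mm². φR_n = 0.75 × 469 × 452.39 × 10 × 1 = 1591.3 kN.
Bearing (10 mm plate, F_u = 400 MPa): end bolts L_c = 56 − 27/2 = 42.5, R_n = min(1.2×42.5×10×400, 2.4×24×10×400) = 204 kN/bolt; interior L_c = 69 − 27 = 42, R_n = 201.6 kN/bolt. φR_n = 0.75 × (2×204 + 8×201.6) = 1515.6 kN.
Tension rupture (net): A_n = (269 − 2×29)×10 = 2110 mm² (U = 1.0, A_e = A_n). φR_n = 0.75 × 400 × 2110 = 633.0 kN.
Tension yield (gross): A_g = 269×10 = 2690 mm². φR_n = 0.90 × 250 × 2690 = 605.3 kN.
Governing: min(1591.3, 1515.6, 633.0, 605.3) = 605.3 kN → gross-section yield.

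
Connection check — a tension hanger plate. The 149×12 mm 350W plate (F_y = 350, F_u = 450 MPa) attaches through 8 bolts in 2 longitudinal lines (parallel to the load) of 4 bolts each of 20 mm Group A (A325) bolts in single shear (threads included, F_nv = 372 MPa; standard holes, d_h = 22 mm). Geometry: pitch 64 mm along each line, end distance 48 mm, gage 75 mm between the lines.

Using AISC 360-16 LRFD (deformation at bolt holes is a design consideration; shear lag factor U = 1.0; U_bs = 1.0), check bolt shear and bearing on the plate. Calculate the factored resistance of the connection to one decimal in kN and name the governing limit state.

701.2 kN (bolt shear governs)

Bolt shear: A_b = π(20)²/4 = 314.16 mm². φR_n = 0.75 × 372 × 314.16 × 8 × 1 = 701.2 kN.
Bearing (12 mm plate, F_u = 450 MPa): end bolts L_c = 48 − 22/2 = 37, R_n = min(1.2×37×12×450, 2.4×20×12×450) = 239.76 kN/bolt; interior L_c = 64 − 22 = 42, R_n = 259.2 kN/bolt. φR_n = 0.75 × (2×239.76 + 6×259.2) = 1526.0 kN.
Governing: min(701.2, 1526.0) = 701.2 kN → bolt shear.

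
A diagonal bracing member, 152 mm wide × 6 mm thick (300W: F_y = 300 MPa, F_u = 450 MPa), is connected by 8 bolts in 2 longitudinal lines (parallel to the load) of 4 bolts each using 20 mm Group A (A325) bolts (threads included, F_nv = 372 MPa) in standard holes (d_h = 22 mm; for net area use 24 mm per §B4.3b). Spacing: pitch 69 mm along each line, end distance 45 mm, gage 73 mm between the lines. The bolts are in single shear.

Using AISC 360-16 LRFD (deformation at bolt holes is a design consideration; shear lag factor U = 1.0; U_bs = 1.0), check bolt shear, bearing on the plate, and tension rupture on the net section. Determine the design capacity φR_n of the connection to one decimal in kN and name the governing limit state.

Bolt shear: A_b = π(20)²/4 = 314.16 mm². φR_n = 0.75 × 372 × 314.16 × 8 × 1 = 701.2 kN.
Bearing (6 mm plate, F_u = 450 MPa): end bolts L_c = 45 − 22/2 = 34, R_n = min(1.2×34×6×450, 2.4×20×6×450) = 110.16 kN/bolt; interior L_c = 69 − 22 = 47, R_n = 129.6 kN/bolt. φR_n = 0.75 × (2×110.16 + 6×129.6) = 748.4 kN.
Tension rupture (net): A_n = (152 − 2×24)×6 = 624 mm² (U = 1.0, A_e = A_n). φR_n = 0.75 × 450 × 624 = 210.6 kN.
Governing: min(701.2, 748.4, 210.6) = 210.6 kN → net-section rupture.

210.6 kN (net-section rupture governs)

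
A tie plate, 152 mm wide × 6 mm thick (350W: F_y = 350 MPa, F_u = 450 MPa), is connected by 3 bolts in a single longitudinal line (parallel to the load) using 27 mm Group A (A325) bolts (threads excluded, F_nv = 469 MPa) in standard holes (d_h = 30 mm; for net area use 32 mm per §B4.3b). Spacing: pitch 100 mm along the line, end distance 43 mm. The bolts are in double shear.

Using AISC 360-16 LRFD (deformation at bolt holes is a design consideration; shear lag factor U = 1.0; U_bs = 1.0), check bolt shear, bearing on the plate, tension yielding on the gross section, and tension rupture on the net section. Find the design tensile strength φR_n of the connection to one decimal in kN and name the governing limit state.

Bolt shear: A_b = π(27)²/4 = 572.56 mm². φR_n = 0.75 × 469 × 572.56 × 3 × 2 = 1208.4 kN.
Bearing (6 mm plate, F_u = 450 MPa): end bolts L_c = 43 − 30/2 = 28, R_n = min(1.2×28×6×450, 2.4×27×6×450) = 90.72 kN/bolt; interior L_c = 100 − 30 = 70, R_n = 174.96 kN/bolt. φR_n = 0.75 × (1×90.72 + 2×174.96) = 330.5 kN.
Tension yield (gross): A_g = 152×6 = 912 mm². φR_n = 0.90 × 350 × 912 = 287.3 kN.
Tension rupture (net): A_n = (152 − 1×32)×6 = 720 mm² (U = 1.0, A_e = A_n). φR_n = 0.75 × 450 × 720 = 243.0 kN.
Governing: min(1208.4, 330.5, 287.3, 243.0) = 243.0 kN → net-section rupture.

243.0 kN (net-section rupture governs)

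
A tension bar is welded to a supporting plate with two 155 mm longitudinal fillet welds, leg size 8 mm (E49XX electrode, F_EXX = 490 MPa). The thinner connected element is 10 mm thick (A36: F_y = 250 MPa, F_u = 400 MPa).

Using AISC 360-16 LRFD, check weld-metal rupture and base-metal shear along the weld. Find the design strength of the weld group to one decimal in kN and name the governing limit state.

386.6 kN (weld metal governs)

Weld metal: throat = 0.707×8 = 5.656 mm, L = 2×155 = 310 mm. φR_n = 0.75 × 0.6 × 490 × 5.656 × 310 = 386.6 kN.
Base metal shear (10 mm plate): yield φR_n = 1.0×0.6×250×10×310 = 465.0 kN; rupture φR_n = 0.75×0.6×400×10×310 = 558.0 kN; take 465.0 kN (yield).
Governing: min(386.6, 465.0) = 386.6 kN → weld metal.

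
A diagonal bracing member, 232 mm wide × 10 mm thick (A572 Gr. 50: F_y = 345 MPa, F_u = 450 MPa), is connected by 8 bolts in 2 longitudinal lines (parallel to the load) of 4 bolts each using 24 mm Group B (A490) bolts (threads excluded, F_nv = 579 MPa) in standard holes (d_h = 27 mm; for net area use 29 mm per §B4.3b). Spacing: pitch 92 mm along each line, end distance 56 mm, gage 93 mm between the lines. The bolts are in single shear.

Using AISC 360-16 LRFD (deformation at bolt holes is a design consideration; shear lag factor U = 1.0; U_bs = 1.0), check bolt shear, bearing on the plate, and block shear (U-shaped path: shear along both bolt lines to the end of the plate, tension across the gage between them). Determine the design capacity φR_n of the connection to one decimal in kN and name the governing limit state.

1149.5 kN (block shear governs)

Bolt shear: A_b = π(24)²/4 = 452.39 mm². φR_n = 0.75 × 579 × 452.39 × 8 × 1 = 1571.6 kN.
Bearing (10 mm plate, F_u = 450 MPa): end bolts L_c = 56 − 27/2 = 42.5, R_n = min(1.2×42.5×10×450, 2.4×24×10×450) = 229.5 kN/bolt; interior L_c = 92 − 27 = 65, R_n = 259.2 kN/bolt. φR_n = 0.75 × (2×229.5 + 6×259.2) = 1510.7 kN.
Block shear: shear path 2×[56+3×92] = 2×332 mm, A_gv = 6640, A_nv = 2×(332 − 3.5×29)×10 = 4610 mm²; tension across gage: (93 − 1×29)×10 = 640 mm². R_n = min(0.6×450×4610, 0.6×345×6640) + 1.0×450×640 = min(1244.7, 1374.5) + 288 = 1532.7 kN. φR_n = 0.75 × 1532.7 = 1149.5 kN.
Governing: min(1571.6, 1510.7, 1149.5) = 1149.5 kN → block shear.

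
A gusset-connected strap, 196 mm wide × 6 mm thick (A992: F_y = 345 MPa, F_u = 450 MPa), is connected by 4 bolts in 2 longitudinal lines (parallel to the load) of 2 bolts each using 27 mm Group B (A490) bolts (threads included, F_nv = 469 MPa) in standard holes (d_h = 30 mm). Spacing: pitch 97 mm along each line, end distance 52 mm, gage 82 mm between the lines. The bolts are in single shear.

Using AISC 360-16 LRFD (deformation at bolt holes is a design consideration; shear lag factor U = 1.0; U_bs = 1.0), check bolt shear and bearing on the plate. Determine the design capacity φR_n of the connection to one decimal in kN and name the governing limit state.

Bolt shear: A_b = π(27)²/4 = 572.56 mm². φR_n = 0.75 × 469 × 572.56 × 4 × 1 = 805.6 kN.
Bearing (6 mm plate, F_u = 450 MPa): end bolts L_c = 52 − 30/2 = 37, R_n = min(1.2×37×6×450, 2.4×27×6×450) = 119.88 kN/bolt; interior L_c = 97 − 30 = 67, R_n = 174.96 kN/bolt. φR_n = 0.75 × (2×119.88 + 2×174.96) = 442.3 kN.
Governing: min(805.6, 442.3) = 442.3 kN → bearing.

442.3 kN (bearing governs)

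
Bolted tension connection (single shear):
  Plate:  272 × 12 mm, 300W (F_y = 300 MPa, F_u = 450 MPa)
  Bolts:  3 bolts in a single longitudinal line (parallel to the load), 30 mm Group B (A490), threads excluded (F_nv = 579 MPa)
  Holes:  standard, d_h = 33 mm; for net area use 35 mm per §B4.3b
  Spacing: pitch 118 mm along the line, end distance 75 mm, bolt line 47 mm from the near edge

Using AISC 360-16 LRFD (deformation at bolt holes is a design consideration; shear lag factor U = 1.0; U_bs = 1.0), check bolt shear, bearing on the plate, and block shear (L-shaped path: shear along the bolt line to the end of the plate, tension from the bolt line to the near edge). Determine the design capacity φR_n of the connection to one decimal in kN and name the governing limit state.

623.3 kN (block shear governs)

Bolt shear: A_b = π(30)²/4 = 706.86 mm². φR_n = 0.75 × 579 × 706.86 × 3 × 1 = 920.9 kN.
Bearing (12 mm plate, F_u = 450 MPa): end bolts L_c = 75 − 33/2 = 58.5, R_n = min(1.2×58.5×12×450, 2.4×30×12×450) = 379.08 kN/bolt; interior L_c = 118 − 33 = 85, R_n = 388.8 kN/bolt. φR_n = 0.75 × (1×379.08 + 2×388.8) = 867.5 kN.
Block shear: shear path 1×[75+2×118] = 1×311 mm, A_gv = 3732, A_nv = 1×(311 − 2.5×35)×12 = 2682 mm²; tension to near edge: (47 − 0.5×35)×12 = 354 mm². R_n = min(0.6×450×2682, 0.6×300×3732) + 1.0×450×354 = min(724.14, 671.76) + 159.3 = 831.06 kN. φR_n = 0.75 × 831.06 = 623.3 kN.
Governing: min(920.9, 867.5, 623.3) = 623.3 kN → block shear.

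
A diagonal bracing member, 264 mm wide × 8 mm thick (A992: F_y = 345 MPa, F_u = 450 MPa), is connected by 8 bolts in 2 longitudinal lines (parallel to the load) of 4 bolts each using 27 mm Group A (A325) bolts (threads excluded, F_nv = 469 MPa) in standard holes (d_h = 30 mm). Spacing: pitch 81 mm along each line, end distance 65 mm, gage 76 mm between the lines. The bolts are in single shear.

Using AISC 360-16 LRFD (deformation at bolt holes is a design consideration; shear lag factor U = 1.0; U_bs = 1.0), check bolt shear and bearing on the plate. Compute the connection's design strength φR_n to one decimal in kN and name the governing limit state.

Bolt shear: A_b = π(27)²/4 = 572.56 mm². φR_n = 0.75 × 469 × 572.56 × 8 × 1 = 1611.2 kN.
Bearing (8 mm plate, F_u = 450 MPa): end bolts L_c = 65 − 30/2 = 50, R_n = min(1.2×50×8×450, 2.4×27×8×450) = 216 kN/bolt; interior L_c = 81 − 30 = 51, R_n = 220.32 kN/bolt. φR_n = 0.75 × (2×216 + 6×220.32) = 1315.4 kN.
Governing: min(1611.2, 1315.4) = 1315.4 kN → bearing.

1315.4 kN (bearing governs)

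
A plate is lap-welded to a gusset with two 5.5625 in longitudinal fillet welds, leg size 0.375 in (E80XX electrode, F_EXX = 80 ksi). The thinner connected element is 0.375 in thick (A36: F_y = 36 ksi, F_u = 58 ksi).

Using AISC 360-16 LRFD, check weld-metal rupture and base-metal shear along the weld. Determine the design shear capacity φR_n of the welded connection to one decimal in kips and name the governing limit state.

90.1 kips (base-metal shear governs)

Weld metal: throat = 0.707×0.375 = 0.26513 in, L = 2×5.5625 = 11.125 in. φR_n = 0.75 × 0.6 × 80 × 0.26513 × 11.125 = 106.2 kips.
Base metal shear (0.375 in plate): yield φR_n = 1.0×0.6×36×0.375×11.125 = 90.1 kips; rupture φR_n = 0.75×0.6×58×0.375×11.125 = 108.9 kips; take 90.1 kips (yield).
Governing: min(106.2, 90.1) = 90.1 kips → base-metal shear.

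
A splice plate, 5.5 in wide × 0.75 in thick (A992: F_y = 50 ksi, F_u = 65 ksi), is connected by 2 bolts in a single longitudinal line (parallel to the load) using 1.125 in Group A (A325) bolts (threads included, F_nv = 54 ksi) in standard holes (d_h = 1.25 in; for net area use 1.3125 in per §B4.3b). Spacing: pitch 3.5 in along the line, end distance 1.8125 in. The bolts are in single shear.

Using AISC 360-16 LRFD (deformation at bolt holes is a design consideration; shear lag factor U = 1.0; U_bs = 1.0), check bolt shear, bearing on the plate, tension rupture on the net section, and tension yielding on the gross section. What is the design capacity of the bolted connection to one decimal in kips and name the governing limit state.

80.5 kips (bolt shear governs)

Bolt shear: A_b = π(1.125)²/4 = 0.99402 in². φR_n = 0.75 × 54 × 0.99402 × 2 × 1 = 80.5 kips.
Bearing (0.75 in plate, F_u = 65 ksi): end bolts L_c = 1.8125 − 1.25/2 = 1.1875, R_n = min(1.2×1.1875×0.75×65, 2.4×1.125×0.75×65) = 69.469 kips/bolt; interior L_c = 3.5 − 1.25 = 2.25, R_n = 131.63 kips/bolt. φR_n = 0.75 × (1×69.469 + 1×131.63) = 150.8 kips.
Tension rupture (net): A_n = (5.5 − 1×1.3125)×0.75 = 3.1406 in² (U = 1.0, A_e = A_n). φR_n = 0.75 × 65 × 3.1406 = 153.1 kips.
Tension yield (gross): A_g = 5.5×0.75 = 4.125 in². φR_n = 0.90 × 50 × 4.125 = 185.6 kips.
Governing: min(80.5, 150.8, 153.1, 185.6) = 80.5 kips → bolt shear.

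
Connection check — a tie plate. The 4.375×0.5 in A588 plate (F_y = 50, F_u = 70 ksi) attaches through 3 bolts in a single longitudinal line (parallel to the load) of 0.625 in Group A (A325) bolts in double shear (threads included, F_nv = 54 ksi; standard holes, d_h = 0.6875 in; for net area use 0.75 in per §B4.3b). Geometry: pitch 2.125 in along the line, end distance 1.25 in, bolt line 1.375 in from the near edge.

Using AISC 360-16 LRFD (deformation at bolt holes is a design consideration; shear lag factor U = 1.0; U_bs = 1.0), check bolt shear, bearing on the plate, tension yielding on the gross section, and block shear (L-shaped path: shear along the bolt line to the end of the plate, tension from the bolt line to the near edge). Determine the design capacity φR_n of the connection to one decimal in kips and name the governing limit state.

74.6 kips (bolt shear governs)

Bolt shear: A_b = π(0.625)²/4 = 0.3068 in². φR_n = 0.75 × 54 × 0.3068 × 3 × 2 = 74.6 kips.
Bearing (0.5 in plate, F_u = 70 ksi): end bolts L_c = 1.25 − 0.6875/2 = 0.90625, R_n = min(1.2×0.90625×0.5×70, 2.4×0.625×0.5×70) = 38.063 kips/bolt; interior L_c = 2.125 − 0.6875 = 1.4375, R_n = 52.5 kips/bolt. φR_n = 0.75 × (1×38.063 + 2×52.5) = 107.3 kips.
Tension yield (gross): A_g = 4.375×0.5 = 2.1875 in². φR_n = 0.90 × 50 × 2.1875 = 98.4 kips.
Block shear: shear path 1×[1.25+2×2.125] = 1×5.5 in, A_gv = 2.75, A_nv = 1×(5.5 − 2.5×0.75)×0.5 = 1.8125 in²; tension to near edge: (1.375 − 0.5×0.75)×0.5 = 0.5 in². R_n = min(0.6×70×1.8125, 0.6×50×2.75) + 1.0×70×0.5 = min(76.125, 82.5) + 35 = 111.13 kips. φR_n = 0.75 × 111.13 = 83.3 kips.
Governing: min(74.6, 107.3, 98.4, 83.3) = 74.6 kips → bolt shear.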